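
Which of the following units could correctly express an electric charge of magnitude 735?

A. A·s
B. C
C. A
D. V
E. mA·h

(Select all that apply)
A, B, E

electric charge has SI base units: A * s

Checking each option against A * s:
  A. A·s: ✓ matches
  B. C: ✓ matches
  C. A: ✗ does not match
  D. V: ✗ does not match
  E. mA·h: ✓ matches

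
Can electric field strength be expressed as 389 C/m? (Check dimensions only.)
No

electric field strength has SI base units: kg * m / (A * s^3)
C/m does NOT reduce to kg * m / (A * s^3); a valid unit for electric field strength would be e.g. V/m.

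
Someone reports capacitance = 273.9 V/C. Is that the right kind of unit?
No

capacitance has SI base units: A^2 * s^4 / (kg * m^2)
V/C does NOT reduce to A^2 * s^4 / (kg * m^2); a valid unit for capacitance would be e.g. F.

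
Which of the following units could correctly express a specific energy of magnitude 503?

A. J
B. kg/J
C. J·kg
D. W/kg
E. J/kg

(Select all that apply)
E

specific energy has SI base units: m^2 / s^2

Checking each option against m^2 / s^2:
  A. J: ✗ does not match
  B. kg/J: ✗ does not match
  C. J·kg: ✗ does not match
  D. W/kg: ✗ does not match
  E. J/kg: ✓ matches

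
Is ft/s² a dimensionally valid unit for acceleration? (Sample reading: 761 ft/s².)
Yes

acceleration has SI base units: m / s^2
ft/s² reduces to the same SI base units, so it is a valid unit for acceleration.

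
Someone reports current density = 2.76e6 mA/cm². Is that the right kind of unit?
Yes

current density has SI base units: A / m^2
mA/cm² reduces to the same SI base units, so it is a valid unit for current density.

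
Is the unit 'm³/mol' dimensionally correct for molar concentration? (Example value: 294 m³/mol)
No

molar concentration has SI base units: mol / m^3
m³/mol does NOT reduce to mol / m^3; a valid unit for molar concentration would be e.g. mol/m³.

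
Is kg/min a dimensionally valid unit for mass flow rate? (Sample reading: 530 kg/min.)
Yes

mass flow rate has SI base units: kg / s
kg/min reduces to the same SI base units, so it is a valid unit for mass flow rate.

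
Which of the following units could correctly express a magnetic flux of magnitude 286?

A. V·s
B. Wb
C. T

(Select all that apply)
A, B

magnetic flux has SI base units: kg * m^2 / (A * s^2)

Checking each option against kg * m^2 / (A * s^2):
  A. V·s: ✓ matches
  B. Wb: ✓ matches
  C. T: ✗ does not match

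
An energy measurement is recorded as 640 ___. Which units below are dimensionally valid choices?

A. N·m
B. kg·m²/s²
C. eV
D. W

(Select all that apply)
A, B, C

energy has SI base units: kg * m^2 / s^2

Checking each option against kg * m^2 / s^2:
  A. N·m: ✓ matches
  B. kg·m²/s²: ✓ matches
  C. eV: ✓ matches
  D. W: ✗ does not match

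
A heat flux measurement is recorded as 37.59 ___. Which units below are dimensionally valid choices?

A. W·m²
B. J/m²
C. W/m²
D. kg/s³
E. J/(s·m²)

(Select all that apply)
C, D, E

heat flux has SI base units: kg / s^3

Checking each option against kg / s^3:
  A. W·m²: ✗ does not match
  B. J/m²: ✗ does not match
  C. W/m²: ✓ matches
  D. kg/s³: ✓ matches
  E. J/(s·m²): ✓ matches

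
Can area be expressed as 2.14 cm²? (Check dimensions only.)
Yes

area has SI base units: m^2
cm² reduces to the same SI base units, so it is a valid unit for area.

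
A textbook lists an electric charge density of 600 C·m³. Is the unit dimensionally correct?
No

electric charge density has SI base units: A * s / m^3
C·m³ does NOT reduce to A * s / m^3; a valid unit for electric charge density would be e.g. C/m³.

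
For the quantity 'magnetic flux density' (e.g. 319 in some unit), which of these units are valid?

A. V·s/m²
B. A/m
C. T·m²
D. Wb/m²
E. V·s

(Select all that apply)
A, D

magnetic flux density has SI base units: kg / (A * s^2)

Checking each option against kg / (A * s^2):
  A. V·s/m²: ✓ matches
  B. A/m: ✗ does not match
  C. T·m²: ✗ does not match
  D. Wb/m²: ✓ matches
  E. V·s: ✗ does not match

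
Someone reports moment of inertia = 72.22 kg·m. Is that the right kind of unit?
No

moment of inertia has SI base units: kg * m^2
kg·m does NOT reduce to kg * m^2; a valid unit for moment of inertia would be e.g. kg·m².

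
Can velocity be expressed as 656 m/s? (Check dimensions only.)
Yes

velocity has SI base units: m / s
m/s reduces to the same SI base units, so it is a valid unit for velocity.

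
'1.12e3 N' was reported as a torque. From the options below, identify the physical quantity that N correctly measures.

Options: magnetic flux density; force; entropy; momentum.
force

torque should have units dimensionally equivalent to kg * m^2 / s^2 (e.g. N·m).
The given unit 'N' reduces to kg * m / s^2. Of the listed options, that is the dimensionality of force.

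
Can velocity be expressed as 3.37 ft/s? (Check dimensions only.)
Yes

velocity has SI base units: m / s
ft/s reduces to the same SI base units, so it is a valid unit for velocity.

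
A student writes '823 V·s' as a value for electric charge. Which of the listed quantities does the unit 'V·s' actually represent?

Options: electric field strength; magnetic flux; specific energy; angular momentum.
magnetic flux

electric charge should have units dimensionally equivalent to A * s (e.g. C).
The given unit 'V·s' reduces to kg * m^2 / (A * s^2). Of the listed options, that is the dimensionality of magnetic flux.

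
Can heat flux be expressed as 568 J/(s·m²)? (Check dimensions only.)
Yes

heat flux has SI base units: kg / s^3
J/(s·m²) reduces to the same SI base units, so it is a valid unit for heat flux.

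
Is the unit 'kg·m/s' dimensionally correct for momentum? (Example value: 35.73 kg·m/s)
Yes

momentum has SI base units: kg * m / s
kg·m/s reduces to the same SI base units, so it is a valid unit for momentum.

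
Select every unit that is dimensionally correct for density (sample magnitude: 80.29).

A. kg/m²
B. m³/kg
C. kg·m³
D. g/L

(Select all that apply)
D

density has SI base units: kg / m^3

Checking each option against kg / m^3:
  A. kg/m²: ✗ does not match
  B. m³/kg: ✗ does not match
  C. kg·m³: ✗ does not match
  D. g/L: ✓ matches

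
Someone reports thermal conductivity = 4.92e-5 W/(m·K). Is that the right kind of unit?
Yes

thermal conductivity has SI base units: kg * m / (s^3 * K)
W/(m·K) reduces to the same SI base units, so it is a valid unit for thermal conductivity.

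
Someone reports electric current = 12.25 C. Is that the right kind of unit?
No

electric current has SI base units: A
C does NOT reduce to A; a valid unit for electric current would be e.g. A.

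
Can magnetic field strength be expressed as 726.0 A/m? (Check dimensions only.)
Yes

magnetic field strength has SI base units: A / m
A/m reduces to the same SI base units, so it is a valid unit for magnetic field strength.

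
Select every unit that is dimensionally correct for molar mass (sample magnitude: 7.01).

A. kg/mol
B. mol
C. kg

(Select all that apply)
A

molar mass has SI base units: kg / mol

Checking each option against kg / mol:
  A. kg/mol: ✓ matches
  B. mol: ✗ does not match
  C. kg: ✗ does not match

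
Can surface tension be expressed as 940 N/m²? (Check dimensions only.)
No

surface tension has SI base units: kg / s^2
N/m² does NOT reduce to kg / s^2; a valid unit for surface tension would be e.g. N/m.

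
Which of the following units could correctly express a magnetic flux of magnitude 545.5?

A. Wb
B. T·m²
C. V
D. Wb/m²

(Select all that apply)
A, B

magnetic flux has SI base units: kg * m^2 / (A * s^2)

Checking each option against kg * m^2 / (A * s^2):
  A. Wb: ✓ matches
  B. T·m²: ✓ matches
  C. V: ✗ does not match
  D. Wb/m²: ✗ does not match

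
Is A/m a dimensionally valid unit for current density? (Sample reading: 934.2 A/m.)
No

current density has SI base units: A / m^2
A/m does NOT reduce to A / m^2; a valid unit for current density would be e.g. A/m².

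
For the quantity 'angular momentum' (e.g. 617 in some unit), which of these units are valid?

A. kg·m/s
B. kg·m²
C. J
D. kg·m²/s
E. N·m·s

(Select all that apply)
D, E

angular momentum has SI base units: kg * m^2 / s

Checking each option against kg * m^2 / s:
  A. kg·m/s: ✗ does not match
  B. kg·m²: ✗ does not match
  C. J: ✗ does not match
  D. kg·m²/s: ✓ matches
  E. N·m·s: ✓ matches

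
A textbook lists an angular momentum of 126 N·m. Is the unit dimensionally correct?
No

angular momentum has SI base units: kg * m^2 / s
N·m does NOT reduce to kg * m^2 / s; a valid unit for angular momentum would be e.g. kg·m²/s.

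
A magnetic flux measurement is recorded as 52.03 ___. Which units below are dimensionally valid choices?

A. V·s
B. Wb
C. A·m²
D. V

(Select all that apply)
A, B

magnetic flux has SI base units: kg * m^2 / (A * s^2)

Checking each option against kg * m^2 / (A * s^2):
  A. V·s: ✓ matches
  B. Wb: ✓ matches
  C. A·m²: ✗ does not match
  D. V: ✗ does not match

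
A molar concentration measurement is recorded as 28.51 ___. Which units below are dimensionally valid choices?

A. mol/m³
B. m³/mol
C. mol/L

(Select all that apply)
A, C

molar concentration has SI base units: mol / m^3

Checking each option against mol / m^3:
  A. mol/m³: ✓ matches
  B. m³/mol: ✗ does not match
  C. mol/L: ✓ matches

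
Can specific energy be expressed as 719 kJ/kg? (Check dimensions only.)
Yes

specific energy has SI base units: m^2 / s^2
kJ/kg reduces to the same SI base units, so it is a valid unit for specific energy.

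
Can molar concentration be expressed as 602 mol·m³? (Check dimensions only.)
No

molar concentration has SI base units: mol / m^3
mol·m³ does NOT reduce to mol / m^3; a valid unit for molar concentration would be e.g. mol/m³.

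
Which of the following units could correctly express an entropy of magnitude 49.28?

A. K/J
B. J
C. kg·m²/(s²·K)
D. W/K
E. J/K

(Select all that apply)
C, E

entropy has SI base units: kg * m^2 / (s^2 * K)

Checking each option against kg * m^2 / (s^2 * K):
  A. K/J: ✗ does not match
  B. J: ✗ does not match
  C. kg·m²/(s²·K): ✓ matches
  D. W/K: ✗ does not match
  E. J/K: ✓ matches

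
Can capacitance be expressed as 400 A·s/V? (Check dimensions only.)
Yes

capacitance has SI base units: A^2 * s^4 / (kg * m^2)
A·s/V reduces to the same SI base units, so it is a valid unit for capacitance.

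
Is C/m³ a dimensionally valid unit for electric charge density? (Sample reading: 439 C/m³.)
Yes

electric charge density has SI base units: A * s / m^3
C/m³ reduces to the same SI base units, so it is a valid unit for electric charge density.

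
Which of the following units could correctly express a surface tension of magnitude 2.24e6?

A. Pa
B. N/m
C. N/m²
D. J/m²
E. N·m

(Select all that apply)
B, D

surface tension has SI base units: kg / s^2

Checking each option against kg / s^2:
  A. Pa: ✗ does not match
  B. N/m: ✓ matches
  C. N/m²: ✗ does not match
  D. J/m²: ✓ matches
  E. N·m: ✗ does not match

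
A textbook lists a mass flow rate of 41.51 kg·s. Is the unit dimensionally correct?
No

mass flow rate has SI base units: kg / s
kg·s does NOT reduce to kg / s; a valid unit for mass flow rate would be e.g. kg/s.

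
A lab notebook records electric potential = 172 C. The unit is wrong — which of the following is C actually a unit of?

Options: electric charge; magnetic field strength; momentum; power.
electric charge

electric potential should have units dimensionally equivalent to kg * m^2 / (A * s^3) (e.g. V).
The given unit 'C' reduces to A * s. Of the listed options, that is the dimensionality of electric charge.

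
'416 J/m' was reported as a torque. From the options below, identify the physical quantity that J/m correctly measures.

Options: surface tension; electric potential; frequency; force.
force

torque should have units dimensionally equivalent to kg * m^2 / s^2 (e.g. N·m).
The given unit 'J/m' reduces to kg * m / s^2. Of the listed options, that is the dimensionality of force.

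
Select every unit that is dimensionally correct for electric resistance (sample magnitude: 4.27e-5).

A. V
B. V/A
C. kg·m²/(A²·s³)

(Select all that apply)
B, C

electric resistance has SI base units: kg * m^2 / (A^2 * s^3)

Checking each option against kg * m^2 / (A^2 * s^3):
  A. V: ✗ does not match
  B. V/A: ✓ matches
  C. kg·m²/(A²·s³): ✓ matches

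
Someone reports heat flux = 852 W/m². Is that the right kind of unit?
Yes

heat flux has SI base units: kg / s^3
W/m² reduces to the same SI base units, so it is a valid unit for heat flux.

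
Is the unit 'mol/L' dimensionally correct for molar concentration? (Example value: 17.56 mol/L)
Yes

molar concentration has SI base units: mol / m^3
mol/L reduces to the same SI base units, so it is a valid unit for molar concentration.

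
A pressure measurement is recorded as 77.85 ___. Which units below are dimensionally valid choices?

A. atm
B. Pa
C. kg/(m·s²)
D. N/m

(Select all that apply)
A, B, C

pressure has SI base units: kg / (m * s^2)

Checking each option against kg / (m * s^2):
  A. atm: ✓ matches
  B. Pa: ✓ matches
  C. kg/(m·s²): ✓ matches
  D. N/m: ✗ does not match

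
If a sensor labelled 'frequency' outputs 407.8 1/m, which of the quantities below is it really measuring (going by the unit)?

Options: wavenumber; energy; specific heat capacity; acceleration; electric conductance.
wavenumber

frequency should have units dimensionally equivalent to 1 / s (e.g. Hz).
The given unit '1/m' reduces to 1 / m. Of the listed options, that is the dimensionality of wavenumber.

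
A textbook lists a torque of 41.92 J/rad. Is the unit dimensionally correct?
Yes

torque has SI base units: kg * m^2 / s^2
J/rad reduces to the same SI base units, so it is a valid unit for torque.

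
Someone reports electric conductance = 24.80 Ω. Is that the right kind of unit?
No

electric conductance has SI base units: A^2 * s^3 / (kg * m^2)
Ω does NOT reduce to A^2 * s^3 / (kg * m^2); a valid unit for electric conductance would be e.g. S.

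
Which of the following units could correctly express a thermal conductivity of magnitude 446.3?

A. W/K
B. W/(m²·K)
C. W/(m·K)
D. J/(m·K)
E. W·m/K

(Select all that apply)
C

thermal conductivity has SI base units: kg * m / (s^3 * K)

Checking each option against kg * m / (s^3 * K):
  A. W/K: ✗ does not match
  B. W/(m²·K): ✗ does not match
  C. W/(m·K): ✓ matches
  D. J/(m·K): ✗ does not match
  E. W·m/K: ✗ does not match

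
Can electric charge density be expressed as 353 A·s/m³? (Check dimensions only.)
Yes

electric charge density has SI base units: A * s / m^3
A·s/m³ reduces to the same SI base units, so it is a valid unit for electric charge density.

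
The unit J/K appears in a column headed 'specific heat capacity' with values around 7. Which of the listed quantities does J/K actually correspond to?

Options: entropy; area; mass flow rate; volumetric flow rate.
entropy

specific heat capacity should have units dimensionally equivalent to m^2 / (s^2 * K) (e.g. J/(kg·K)).
The given unit 'J/K' reduces to kg * m^2 / (s^2 * K). Of the listed options, that is the dimensionality of entropy.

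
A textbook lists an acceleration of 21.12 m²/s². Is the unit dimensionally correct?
No

acceleration has SI base units: m / s^2
m²/s² does NOT reduce to m / s^2; a valid unit for acceleration would be e.g. m/s².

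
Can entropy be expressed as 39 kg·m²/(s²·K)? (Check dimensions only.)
Yes

entropy has SI base units: kg * m^2 / (s^2 * K)
kg·m²/(s²·K) reduces to the same SI base units, so it is a valid unit for entropy.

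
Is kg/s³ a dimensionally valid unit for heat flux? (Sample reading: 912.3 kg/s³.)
Yes

heat flux has SI base units: kg / s^3
kg/s³ reduces to the same SI base units, so it is a valid unit for heat flux.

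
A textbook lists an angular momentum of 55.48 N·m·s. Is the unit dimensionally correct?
Yes

angular momentum has SI base units: kg * m^2 / s
N·m·s reduces to the same SI base units, so it is a valid unit for angular momentum.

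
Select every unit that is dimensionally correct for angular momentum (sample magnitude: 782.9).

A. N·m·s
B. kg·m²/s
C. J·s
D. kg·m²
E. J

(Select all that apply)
A, B, C

angular momentum has SI base units: kg * m^2 / s

Checking each option against kg * m^2 / s:
  A. N·m·s: ✓ matches
  B. kg·m²/s: ✓ matches
  C. J·s: ✓ matches
  D. kg·m²: ✗ does not match
  E. J: ✗ does not match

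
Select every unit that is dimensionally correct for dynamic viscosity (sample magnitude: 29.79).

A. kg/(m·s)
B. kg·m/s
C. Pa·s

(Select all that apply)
A, C

dynamic viscosity has SI base units: kg / (m * s)

Checking each option against kg / (m * s):
  A. kg/(m·s): ✓ matches
  B. kg·m/s: ✗ does not match
  C. Pa·s: ✓ matches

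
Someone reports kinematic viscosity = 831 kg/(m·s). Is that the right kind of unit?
No

kinematic viscosity has SI base units: m^2 / s
kg/(m·s) does NOT reduce to m^2 / s; a valid unit for kinematic viscosity would be e.g. m²/s.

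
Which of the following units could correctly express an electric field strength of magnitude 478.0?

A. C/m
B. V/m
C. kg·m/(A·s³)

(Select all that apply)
B, C

electric field strength has SI base units: kg * m / (A * s^3)

Checking each option against kg * m / (A * s^3):
  A. C/m: ✗ does not match
  B. V/m: ✓ matches
  C. kg·m/(A·s³): ✓ matches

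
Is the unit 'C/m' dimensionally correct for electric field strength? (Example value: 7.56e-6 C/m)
No

electric field strength has SI base units: kg * m / (A * s^3)
C/m does NOT reduce to kg * m / (A * s^3); a valid unit for electric field strength would be e.g. V/m.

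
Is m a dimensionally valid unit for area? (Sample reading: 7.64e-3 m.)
No

area has SI base units: m^2
m does NOT reduce to m^2; a valid unit for area would be e.g. m².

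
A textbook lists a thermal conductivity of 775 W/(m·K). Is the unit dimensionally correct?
Yes

thermal conductivity has SI base units: kg * m / (s^3 * K)
W/(m·K) reduces to the same SI base units, so it is a valid unit for thermal conductivity.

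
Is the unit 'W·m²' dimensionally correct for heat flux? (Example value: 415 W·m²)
No

heat flux has SI base units: kg / s^3
W·m² does NOT reduce to kg / s^3; a valid unit for heat flux would be e.g. W/m².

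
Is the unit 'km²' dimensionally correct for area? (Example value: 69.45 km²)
Yes

area has SI base units: m^2
km² reduces to the same SI base units, so it is a valid unit for area.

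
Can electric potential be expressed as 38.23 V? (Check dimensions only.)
Yes

electric potential has SI base units: kg * m^2 / (A * s^3)
V reduces to the same SI base units, so it is a valid unit for electric potential.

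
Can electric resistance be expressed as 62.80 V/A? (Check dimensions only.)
Yes

electric resistance has SI base units: kg * m^2 / (A^2 * s^3)
V/A reduces to the same SI base units, so it is a valid unit for electric resistance.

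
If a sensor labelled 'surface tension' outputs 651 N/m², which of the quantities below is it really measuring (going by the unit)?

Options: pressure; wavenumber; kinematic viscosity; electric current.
pressure

surface tension should have units dimensionally equivalent to kg / s^2 (e.g. N/m).
The given unit 'N/m²' reduces to kg / (m * s^2). Of the listed options, that is the dimensionality of pressure.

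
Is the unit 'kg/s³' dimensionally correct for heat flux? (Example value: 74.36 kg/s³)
Yes

heat flux has SI base units: kg / s^3
kg/s³ reduces to the same SI base units, so it is a valid unit for heat flux.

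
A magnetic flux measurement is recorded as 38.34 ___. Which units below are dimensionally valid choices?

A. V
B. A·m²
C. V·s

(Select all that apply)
C

magnetic flux has SI base units: kg * m^2 / (A * s^2)

Checking each option against kg * m^2 / (A * s^2):
  A. V: ✗ does not match
  B. A·m²: ✗ does not match
  C. V·s: ✓ matches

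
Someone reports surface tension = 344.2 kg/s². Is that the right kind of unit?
Yes

surface tension has SI base units: kg / s^2
kg/s² reduces to the same SI base units, so it is a valid unit for surface tension.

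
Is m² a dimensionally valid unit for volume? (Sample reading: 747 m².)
No

volume has SI base units: m^3
m² does NOT reduce to m^3; a valid unit for volume would be e.g. m³.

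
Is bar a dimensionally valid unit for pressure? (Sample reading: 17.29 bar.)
Yes

pressure has SI base units: kg / (m * s^2)
bar reduces to the same SI base units, so it is a valid unit for pressure.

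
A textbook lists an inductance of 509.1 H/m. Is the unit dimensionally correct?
No

inductance has SI base units: kg * m^2 / (A^2 * s^2)
H/m does NOT reduce to kg * m^2 / (A^2 * s^2); a valid unit for inductance would be e.g. H.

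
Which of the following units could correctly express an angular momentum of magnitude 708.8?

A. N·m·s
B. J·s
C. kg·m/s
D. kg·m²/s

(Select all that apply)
A, B, D

angular momentum has SI base units: kg * m^2 / s

Checking each option against kg * m^2 / s:
  A. N·m·s: ✓ matches
  B. J·s: ✓ matches
  C. kg·m/s: ✗ does not match
  D. kg·m²/s: ✓ matches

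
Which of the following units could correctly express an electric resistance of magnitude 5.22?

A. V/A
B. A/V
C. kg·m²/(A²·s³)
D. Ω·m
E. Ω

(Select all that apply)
A, C, E

electric resistance has SI base units: kg * m^2 / (A^2 * s^3)

Checking each option against kg * m^2 / (A^2 * s^3):
  A. V/A: ✓ matches
  B. A/V: ✗ does not match
  C. kg·m²/(A²·s³): ✓ matches
  D. Ω·m: ✗ does not match
  E. Ω: ✓ matches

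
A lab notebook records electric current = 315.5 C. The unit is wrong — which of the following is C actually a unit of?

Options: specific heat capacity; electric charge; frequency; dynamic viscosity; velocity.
electric charge

electric current should have units dimensionally equivalent to A (e.g. A).
The given unit 'C' reduces to A * s. Of the listed options, that is the dimensionality of electric charge.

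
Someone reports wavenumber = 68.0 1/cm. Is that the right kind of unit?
Yes

wavenumber has SI base units: 1 / m
1/cm reduces to the same SI base units, so it is a valid unit for wavenumber.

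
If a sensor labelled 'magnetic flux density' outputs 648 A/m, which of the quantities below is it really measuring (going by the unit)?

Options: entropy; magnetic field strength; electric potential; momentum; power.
magnetic field strength

magnetic flux density should have units dimensionally equivalent to kg / (A * s^2) (e.g. T).
The given unit 'A/m' reduces to A / m. Of the listed options, that is the dimensionality of magnetic field strength.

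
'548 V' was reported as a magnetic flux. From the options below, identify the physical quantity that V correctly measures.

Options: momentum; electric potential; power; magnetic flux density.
electric potential

magnetic flux should have units dimensionally equivalent to kg * m^2 / (A * s^2) (e.g. Wb).
The given unit 'V' reduces to kg * m^2 / (A * s^3). Of the listed options, that is the dimensionality of electric potential.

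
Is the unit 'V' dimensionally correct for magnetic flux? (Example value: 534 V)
No

magnetic flux has SI base units: kg * m^2 / (A * s^2)
V does NOT reduce to kg * m^2 / (A * s^2); a valid unit for magnetic flux would be e.g. Wb.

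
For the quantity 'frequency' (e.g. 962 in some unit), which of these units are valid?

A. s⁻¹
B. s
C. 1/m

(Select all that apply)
A

frequency has SI base units: 1 / s

Checking each option against 1 / s:
  A. s⁻¹: ✓ matches
  B. s: ✗ does not match
  C. 1/m: ✗ does not match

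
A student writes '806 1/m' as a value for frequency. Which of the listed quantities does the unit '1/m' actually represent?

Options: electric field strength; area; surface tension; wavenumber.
wavenumber

frequency should have units dimensionally equivalent to 1 / s (e.g. Hz).
The given unit '1/m' reduces to 1 / m. Of the listed options, that is the dimensionality of wavenumber.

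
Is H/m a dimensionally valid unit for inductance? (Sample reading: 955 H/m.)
No

inductance has SI base units: kg * m^2 / (A^2 * s^2)
H/m does NOT reduce to kg * m^2 / (A^2 * s^2); a valid unit for inductance would be e.g. H.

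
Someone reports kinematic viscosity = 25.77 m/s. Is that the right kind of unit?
No

kinematic viscosity has SI base units: m^2 / s
m/s does NOT reduce to m^2 / s; a valid unit for kinematic viscosity would be e.g. m²/s.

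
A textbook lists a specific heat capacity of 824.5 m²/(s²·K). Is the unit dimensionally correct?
Yes

specific heat capacity has SI base units: m^2 / (s^2 * K)
m²/(s²·K) reduces to the same SI base units, so it is a valid unit for specific heat capacity.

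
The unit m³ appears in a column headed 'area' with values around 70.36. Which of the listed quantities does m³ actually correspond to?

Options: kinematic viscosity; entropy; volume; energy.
volume

area should have units dimensionally equivalent to m^2 (e.g. m²).
The given unit 'm³' reduces to m^3. Of the listed options, that is the dimensionality of volume.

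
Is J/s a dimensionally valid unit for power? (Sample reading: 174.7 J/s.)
Yes

power has SI base units: kg * m^2 / s^3
J/s reduces to the same SI base units, so it is a valid unit for power.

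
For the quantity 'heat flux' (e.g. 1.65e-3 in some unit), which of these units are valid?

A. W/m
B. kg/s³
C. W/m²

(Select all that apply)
B, C

heat flux has SI base units: kg / s^3

Checking each option against kg / s^3:
  A. W/m: ✗ does not match
  B. kg/s³: ✓ matches
  C. W/m²: ✓ matches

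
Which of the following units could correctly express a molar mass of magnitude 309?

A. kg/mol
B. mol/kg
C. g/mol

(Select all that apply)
A, C

molar mass has SI base units: kg / mol

Checking each option against kg / mol:
  A. kg/mol: ✓ matches
  B. mol/kg: ✗ does not match
  C. g/mol: ✓ matches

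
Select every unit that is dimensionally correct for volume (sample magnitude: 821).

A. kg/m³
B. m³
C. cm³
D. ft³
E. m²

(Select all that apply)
B, C, D

volume has SI base units: m^3

Checking each option against m^3:
  A. kg/m³: ✗ does not match
  B. m³: ✓ matches
  C. cm³: ✓ matches
  D. ft³: ✓ matches
  E. m²: ✗ does not match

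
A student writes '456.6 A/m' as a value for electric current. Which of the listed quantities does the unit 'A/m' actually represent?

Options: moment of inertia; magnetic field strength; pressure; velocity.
magnetic field strength

electric current should have units dimensionally equivalent to A (e.g. A).
The given unit 'A/m' reduces to A / m. Of the listed options, that is the dimensionality of magnetic field strength.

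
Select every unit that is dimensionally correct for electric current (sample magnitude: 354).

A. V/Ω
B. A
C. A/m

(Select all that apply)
A, B

electric current has SI base units: A

Checking each option against A:
  A. V/Ω: ✓ matches
  B. A: ✓ matches
  C. A/m: ✗ does not match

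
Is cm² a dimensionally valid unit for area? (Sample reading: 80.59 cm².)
Yes

area has SI base units: m^2
cm² reduces to the same SI base units, so it is a valid unit for area.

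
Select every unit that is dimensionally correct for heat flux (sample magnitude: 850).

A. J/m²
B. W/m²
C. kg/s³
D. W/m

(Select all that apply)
B, C

heat flux has SI base units: kg / s^3

Checking each option against kg / s^3:
  A. J/m²: ✗ does not match
  B. W/m²: ✓ matches
  C. kg/s³: ✓ matches
  D. W/m: ✗ does not match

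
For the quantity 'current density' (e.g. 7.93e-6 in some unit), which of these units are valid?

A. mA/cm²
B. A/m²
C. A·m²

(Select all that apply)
A, B

current density has SI base units: A / m^2

Checking each option against A / m^2:
  A. mA/cm²: ✓ matches
  B. A/m²: ✓ matches
  C. A·m²: ✗ does not match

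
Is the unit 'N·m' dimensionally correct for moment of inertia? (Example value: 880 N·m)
No

moment of inertia has SI base units: kg * m^2
N·m does NOT reduce to kg * m^2; a valid unit for moment of inertia would be e.g. kg·m².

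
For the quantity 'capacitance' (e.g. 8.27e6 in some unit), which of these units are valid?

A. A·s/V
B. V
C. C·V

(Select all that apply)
A

capacitance has SI base units: A^2 * s^4 / (kg * m^2)

Checking each option against A^2 * s^4 / (kg * m^2):
  A. A·s/V: ✓ matches
  B. V: ✗ does not match
  C. C·V: ✗ does not match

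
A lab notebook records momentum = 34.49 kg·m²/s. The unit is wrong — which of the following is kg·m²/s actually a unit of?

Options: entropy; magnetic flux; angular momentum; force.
angular momentum

momentum should have units dimensionally equivalent to kg * m / s (e.g. kg·m/s).
The given unit 'kg·m²/s' reduces to kg * m^2 / s. Of the listed options, that is the dimensionality of angular momentum.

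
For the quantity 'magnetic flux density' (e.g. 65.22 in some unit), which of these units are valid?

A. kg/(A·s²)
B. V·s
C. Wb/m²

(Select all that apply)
A, C

magnetic flux density has SI base units: kg / (A * s^2)

Checking each option against kg / (A * s^2):
  A. kg/(A·s²): ✓ matches
  B. V·s: ✗ does not match
  C. Wb/m²: ✓ matches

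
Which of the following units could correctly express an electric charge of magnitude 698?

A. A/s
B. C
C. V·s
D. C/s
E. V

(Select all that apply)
B

electric charge has SI base units: A * s

Checking each option against A * s:
  A. A/s: ✗ does not match
  B. C: ✓ matches
  C. V·s: ✗ does not match
  D. C/s: ✗ does not match
  E. V: ✗ does not match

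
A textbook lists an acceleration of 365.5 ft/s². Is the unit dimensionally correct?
Yes

acceleration has SI base units: m / s^2
ft/s² reduces to the same SI base units, so it is a valid unit for acceleration.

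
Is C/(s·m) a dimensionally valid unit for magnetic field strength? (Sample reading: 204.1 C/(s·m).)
Yes

magnetic field strength has SI base units: A / m
C/(s·m) reduces to the same SI base units, so it is a valid unit for magnetic field strength.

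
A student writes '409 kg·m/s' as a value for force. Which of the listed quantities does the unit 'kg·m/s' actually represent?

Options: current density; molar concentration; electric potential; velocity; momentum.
momentum

force should have units dimensionally equivalent to kg * m / s^2 (e.g. N).
The given unit 'kg·m/s' reduces to kg * m / s. Of the listed options, that is the dimensionality of momentum.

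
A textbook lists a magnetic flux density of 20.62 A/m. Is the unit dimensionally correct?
No

magnetic flux density has SI base units: kg / (A * s^2)
A/m does NOT reduce to kg / (A * s^2); a valid unit for magnetic flux density would be e.g. T.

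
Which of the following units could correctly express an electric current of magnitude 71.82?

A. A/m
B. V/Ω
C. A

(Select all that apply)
B, C

electric current has SI base units: A

Checking each option against A:
  A. A/m: ✗ does not match
  B. V/Ω: ✓ matches
  C. A: ✓ matches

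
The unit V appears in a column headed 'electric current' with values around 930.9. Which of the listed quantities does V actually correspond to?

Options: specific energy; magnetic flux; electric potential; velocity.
electric potential

electric current should have units dimensionally equivalent to A (e.g. A).
The given unit 'V' reduces to kg * m^2 / (A * s^3). Of the listed options, that is the dimensionality of electric potential.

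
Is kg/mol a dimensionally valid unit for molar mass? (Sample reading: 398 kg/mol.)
Yes

molar mass has SI base units: kg / mol
kg/mol reduces to the same SI base units, so it is a valid unit for molar mass.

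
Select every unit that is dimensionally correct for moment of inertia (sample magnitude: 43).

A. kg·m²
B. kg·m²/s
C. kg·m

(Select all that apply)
A

moment of inertia has SI base units: kg * m^2

Checking each option against kg * m^2:
  A. kg·m²: ✓ matches
  B. kg·m²/s: ✗ does not match
  C. kg·m: ✗ does not match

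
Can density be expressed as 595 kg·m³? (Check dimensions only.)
No

density has SI base units: kg / m^3
kg·m³ does NOT reduce to kg / m^3; a valid unit for density would be e.g. kg/m³.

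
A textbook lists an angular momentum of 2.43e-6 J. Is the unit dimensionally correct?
No

angular momentum has SI base units: kg * m^2 / s
J does NOT reduce to kg * m^2 / s; a valid unit for angular momentum would be e.g. kg·m²/s.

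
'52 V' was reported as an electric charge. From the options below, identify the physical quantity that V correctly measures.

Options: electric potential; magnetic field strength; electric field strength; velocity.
electric potential

electric charge should have units dimensionally equivalent to A * s (e.g. C).
The given unit 'V' reduces to kg * m^2 / (A * s^3). Of the listed options, that is the dimensionality of electric potential.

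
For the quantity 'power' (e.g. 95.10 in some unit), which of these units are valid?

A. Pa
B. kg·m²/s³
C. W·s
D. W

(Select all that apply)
B, D

power has SI base units: kg * m^2 / s^3

Checking each option against kg * m^2 / s^3:
  A. Pa: ✗ does not match
  B. kg·m²/s³: ✓ matches
  C. W·s: ✗ does not match
  D. W: ✓ matches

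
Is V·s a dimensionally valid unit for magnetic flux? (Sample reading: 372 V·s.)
Yes

magnetic flux has SI base units: kg * m^2 / (A * s^2)
V·s reduces to the same SI base units, so it is a valid unit for magnetic flux.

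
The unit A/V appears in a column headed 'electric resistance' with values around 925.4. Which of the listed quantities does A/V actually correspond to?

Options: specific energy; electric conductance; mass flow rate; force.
electric conductance

electric resistance should have units dimensionally equivalent to kg * m^2 / (A^2 * s^3) (e.g. Ω).
The given unit 'A/V' reduces to A^2 * s^3 / (kg * m^2). Of the listed options, that is the dimensionality of electric conductance.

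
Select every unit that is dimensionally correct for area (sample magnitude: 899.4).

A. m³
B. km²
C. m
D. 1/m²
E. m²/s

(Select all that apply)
B

area has SI base units: m^2

Checking each option against m^2:
  A. m³: ✗ does not match
  B. km²: ✓ matches
  C. m: ✗ does not match
  D. 1/m²: ✗ does not match
  E. m²/s: ✗ does not match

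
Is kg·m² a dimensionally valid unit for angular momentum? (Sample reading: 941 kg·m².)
No

angular momentum has SI base units: kg * m^2 / s
kg·m² does NOT reduce to kg * m^2 / s; a valid unit for angular momentum would be e.g. kg·m²/s.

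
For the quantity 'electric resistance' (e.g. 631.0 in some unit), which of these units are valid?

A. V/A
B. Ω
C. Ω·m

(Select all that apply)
A, B

electric resistance has SI base units: kg * m^2 / (A^2 * s^3)

Checking each option against kg * m^2 / (A^2 * s^3):
  A. V/A: ✓ matches
  B. Ω: ✓ matches
  C. Ω·m: ✗ does not match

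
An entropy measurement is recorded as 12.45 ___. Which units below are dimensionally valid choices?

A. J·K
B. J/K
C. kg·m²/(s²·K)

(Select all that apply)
B, C

entropy has SI base units: kg * m^2 / (s^2 * K)

Checking each option against kg * m^2 / (s^2 * K):
  A. J·K: ✗ does not match
  B. J/K: ✓ matches
  C. kg·m²/(s²·K): ✓ matches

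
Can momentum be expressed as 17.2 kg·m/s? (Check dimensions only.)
Yes

momentum has SI base units: kg * m / s
kg·m/s reduces to the same SI base units, so it is a valid unit for momentum.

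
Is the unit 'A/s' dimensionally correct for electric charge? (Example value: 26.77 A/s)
No

electric charge has SI base units: A * s
A/s does NOT reduce to A * s; a valid unit for electric charge would be e.g. C.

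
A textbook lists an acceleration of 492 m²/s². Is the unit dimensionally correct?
No

acceleration has SI base units: m / s^2
m²/s² does NOT reduce to m / s^2; a valid unit for acceleration would be e.g. m/s².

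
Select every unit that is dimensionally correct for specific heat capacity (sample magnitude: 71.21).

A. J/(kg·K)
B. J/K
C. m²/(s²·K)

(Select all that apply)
A, C

specific heat capacity has SI base units: m^2 / (s^2 * K)

Checking each option against m^2 / (s^2 * K):
  A. J/(kg·K): ✓ matches
  B. J/K: ✗ does not match
  C. m²/(s²·K): ✓ matches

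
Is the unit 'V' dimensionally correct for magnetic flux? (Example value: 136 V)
No

magnetic flux has SI base units: kg * m^2 / (A * s^2)
V does NOT reduce to kg * m^2 / (A * s^2); a valid unit for magnetic flux would be e.g. Wb.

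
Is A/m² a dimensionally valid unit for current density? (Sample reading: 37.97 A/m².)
Yes

current density has SI base units: A / m^2
A/m² reduces to the same SI base units, so it is a valid unit for current density.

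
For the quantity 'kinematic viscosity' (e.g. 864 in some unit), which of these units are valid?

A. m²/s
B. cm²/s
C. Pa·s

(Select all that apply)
A, B

kinematic viscosity has SI base units: m^2 / s

Checking each option against m^2 / s:
  A. m²/s: ✓ matches
  B. cm²/s: ✓ matches
  C. Pa·s: ✗ does not match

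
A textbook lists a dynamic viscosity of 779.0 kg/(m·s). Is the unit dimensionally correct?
Yes

dynamic viscosity has SI base units: kg / (m * s)
kg/(m·s) reduces to the same SI base units, so it is a valid unit for dynamic viscosity.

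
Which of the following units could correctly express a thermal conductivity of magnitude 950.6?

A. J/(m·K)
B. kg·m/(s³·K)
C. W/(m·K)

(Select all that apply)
B, C

thermal conductivity has SI base units: kg * m / (s^3 * K)

Checking each option against kg * m / (s^3 * K):
  A. J/(m·K): ✗ does not match
  B. kg·m/(s³·K): ✓ matches
  C. W/(m·K): ✓ matches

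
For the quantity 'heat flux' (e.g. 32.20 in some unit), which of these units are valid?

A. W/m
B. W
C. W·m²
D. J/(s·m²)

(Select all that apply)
D

heat flux has SI base units: kg / s^3

Checking each option against kg / s^3:
  A. W/m: ✗ does not match
  B. W: ✗ does not match
  C. W·m²: ✗ does not match
  D. J/(s·m²): ✓ matches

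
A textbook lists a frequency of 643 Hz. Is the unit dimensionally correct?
Yes

frequency has SI base units: 1 / s
Hz reduces to the same SI base units, so it is a valid unit for frequency.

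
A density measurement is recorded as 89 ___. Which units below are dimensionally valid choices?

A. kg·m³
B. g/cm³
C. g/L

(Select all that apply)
B, C

density has SI base units: kg / m^3

Checking each option against kg / m^3:
  A. kg·m³: ✗ does not match
  B. g/cm³: ✓ matches
  C. g/L: ✓ matches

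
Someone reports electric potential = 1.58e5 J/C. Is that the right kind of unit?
Yes

electric potential has SI base units: kg * m^2 / (A * s^3)
J/C reduces to the same SI base units, so it is a valid unit for electric potential.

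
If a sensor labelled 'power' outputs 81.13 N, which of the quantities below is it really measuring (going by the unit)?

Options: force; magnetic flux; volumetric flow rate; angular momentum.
force

power should have units dimensionally equivalent to kg * m^2 / s^3 (e.g. W).
The given unit 'N' reduces to kg * m / s^2. Of the listed options, that is the dimensionality of force.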